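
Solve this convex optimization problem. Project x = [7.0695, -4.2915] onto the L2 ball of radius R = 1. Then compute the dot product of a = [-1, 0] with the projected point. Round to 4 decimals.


Step 1: Compute ||x|| (intermediates to 6 decimals).
||x|| = sqrt(7.0695^2 + (-4.2915)^2) = 8.270115
Step 2: Project.
Since ||x|| > R, scale = R/||x|| = 1/8.270115 = 0.120917, proj(x) = scale * x
proj(x) = [0.854823, -0.518915]
Step 3: Dot product.
a^T * proj(x) = -1*0.854823 + 0*(-0.518915) = -0.8548


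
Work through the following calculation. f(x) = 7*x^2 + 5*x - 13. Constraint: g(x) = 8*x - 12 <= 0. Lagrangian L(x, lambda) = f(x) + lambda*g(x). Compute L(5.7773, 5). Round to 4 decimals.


Step 1: Evaluate f(x).
f(5.7773) = 7*5.7773^2 + 5*5.7773 - 13 = 249.5269
Step 2: Evaluate g(x).
g(5.7773) = 8*5.7773 - 12 = 34.2184
Step 3: Compute Lagrangian.
L = 249.5269 + 5*34.2184 = 420.6189


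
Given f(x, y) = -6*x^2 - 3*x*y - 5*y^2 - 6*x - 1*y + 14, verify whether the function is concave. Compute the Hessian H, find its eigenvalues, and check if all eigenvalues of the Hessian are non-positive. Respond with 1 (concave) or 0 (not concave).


The Hessian of f(x,y) = -6*x^2 - 3*x*y - 5*y^2 - 6*x - 1*y + 14 is:
H = [[-12, -3], [-3, -10]]
Trace = -12 - 10 = -22
Determinant = -12*-10 - (-3)^2 = 111
Discriminant = (-22)^2 - 4*111 = 40.0
Eigenvalues: lambda_1 = -14.1623, lambda_2 = -7.8377
The function is concave.

1


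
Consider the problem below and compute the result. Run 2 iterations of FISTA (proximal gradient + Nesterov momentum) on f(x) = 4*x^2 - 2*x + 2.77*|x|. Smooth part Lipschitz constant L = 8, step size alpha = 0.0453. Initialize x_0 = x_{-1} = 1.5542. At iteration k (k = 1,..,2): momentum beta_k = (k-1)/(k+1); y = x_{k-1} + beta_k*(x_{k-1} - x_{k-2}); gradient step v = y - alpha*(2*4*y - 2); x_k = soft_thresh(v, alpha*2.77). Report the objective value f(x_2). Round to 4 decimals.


FISTA on f(x) = 4*x^2 - 2*x + 2.77*|x|
L = 8, alpha = 0.0453
Iteration 1: beta = 0.0, y = 1.5542 + 0.0*(1.5542 - 1.5542) = 1.5542
  grad(y) = 10.4336, v = y - alpha*grad = 1.0816
  prox(v) = soft_thresh(1.0816, 0.1255) = 0.9561
Iteration 2: beta = 0.3333, y = 0.9561 + 0.3333*(0.9561 - 1.5542) = 0.7567
  grad(y) = 4.0536, v = y - alpha*grad = 0.5731
  prox(v) = soft_thresh(0.5731, 0.1255) = 0.4476
f(x_2) = 4*0.4476^2 - 2*0.4476 + 2.77*|0.4476| = 1.146


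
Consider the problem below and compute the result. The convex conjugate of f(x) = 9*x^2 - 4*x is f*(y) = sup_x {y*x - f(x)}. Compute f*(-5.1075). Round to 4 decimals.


f*(y) = sup_x {y*x - a*x^2 - b*x} = sup_x {(y-b)*x - a*x^2}
FOC: (y - b) - 2a*x = 0 => x* = (y - b)/(2a)
x* = (-5.1075 + 4)/(2*9) = -0.0615
f*(-5.1075) = (y-b)^2/(4a) = (-5.1075 + 4)^2/(4*9)
= 1.2266/36 = 0.0341


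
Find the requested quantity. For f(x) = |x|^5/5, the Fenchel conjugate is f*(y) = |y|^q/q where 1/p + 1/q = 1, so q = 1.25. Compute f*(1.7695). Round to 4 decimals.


The conjugate exponent q satisfies 1/p + 1/q = 1.
p = 5, so q = 5/(5 - 1) = 1.25
|y|^q = 1.7695^1.25 = 2.0409
f*(1.7695) = 2.0409 / 1.25 = 1.6327


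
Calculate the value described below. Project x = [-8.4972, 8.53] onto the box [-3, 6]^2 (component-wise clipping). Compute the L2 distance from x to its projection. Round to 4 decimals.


Project each component onto [-3, 6].
clip(-8.4972) = -3.0, clip(8.53) = 6.0
Projection = [-3.0, 6.0]
Squared diffs: [30.2192, 6.4009]
Distance = sqrt(36.6201) = 6.0515


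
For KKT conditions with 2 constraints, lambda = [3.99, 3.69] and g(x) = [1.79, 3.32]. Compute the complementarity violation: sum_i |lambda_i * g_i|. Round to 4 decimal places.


KKT complementary slackness check:
lambda_1 * g_1 = 3.99 * 1.79 = 7.1421
lambda_2 * g_2 = 3.69 * 3.32 = 12.2508
Total violation = 7.1421 + 12.2508 = 19.3929


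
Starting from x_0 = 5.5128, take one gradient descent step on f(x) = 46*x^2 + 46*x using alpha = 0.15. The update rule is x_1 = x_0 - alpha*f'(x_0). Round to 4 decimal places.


We compute the gradient at x_0 and apply the update.
f'(x) = 92*x + 46
f'(5.5128) = 92*5.5128 + 46 = 553.1776
x_1 = 5.5128 - 0.15*553.1776 = -77.4638


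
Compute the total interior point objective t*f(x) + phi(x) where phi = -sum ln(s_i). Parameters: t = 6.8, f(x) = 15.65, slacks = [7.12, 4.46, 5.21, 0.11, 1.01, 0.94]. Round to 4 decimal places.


Step 1: Compute log-barrier.
ln values: [1.9629, 1.4951, 1.6506, -2.2073, 0.01, -0.0619]
phi = -(1.9629 + 1.4951 + 1.6506 - 2.2073 + 0.01 - 0.0619) = -2.8494
Step 2: Compute augmented objective.
t*f(x) = 6.8*15.65 = 106.42
Total = 106.42 - 2.8494 = 103.5706


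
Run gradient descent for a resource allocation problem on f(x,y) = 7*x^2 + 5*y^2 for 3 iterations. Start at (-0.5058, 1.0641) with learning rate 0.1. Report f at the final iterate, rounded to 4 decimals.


Gradient descent on f(x,y) = 7*x^2 + 5*y^2.
Starting point: (-0.5058, 1.0641), alpha = 0.1
Step 1: grad_x = 2*7*-0.5058 = -7.0812, grad_y = 2*5*1.0641 = 10.641
  x_1 = -0.5058 - 0.1*-7.0812 = 0.2023
  y_1 = 1.0641 - 0.1*10.641 = 0.0
Step 2: grad_x = 2*7*0.2023 = 2.8325, grad_y = 2*5*0.0 = 0.0
  x_2 = 0.2023 - 0.1*2.8325 = -0.0809
  y_2 = 0.0 - 0.1*0.0 = 0.0
Step 3: grad_x = 2*7*-0.0809 = -1.133, grad_y = 2*5*0.0 = 0.0
  x_3 = -0.0809 - 0.1*-1.133 = 0.0324
  y_3 = 0.0 - 0.1*0.0 = 0.0
f(0.0324, 0.0) = 7*0.0324^2 + 5*0.0^2 = 0.0073


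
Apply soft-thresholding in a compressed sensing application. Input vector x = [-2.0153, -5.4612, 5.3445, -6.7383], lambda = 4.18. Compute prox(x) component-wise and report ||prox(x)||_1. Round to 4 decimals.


Soft-thresholding with lambda = 4.18:
prox(-2.0153) = sign(-2.0153)*max(|-2.0153| - 4.18, 0) = 0.0
prox(-5.4612) = sign(-5.4612)*max(|-5.4612| - 4.18, 0) = -1.2812
prox(5.3445) = sign(5.3445)*max(|5.3445| - 4.18, 0) = 1.1645
prox(-6.7383) = sign(-6.7383)*max(|-6.7383| - 4.18, 0) = -2.5583
prox(x) = [0.0, -1.2812, 1.1645, -2.5583]
||prox(x)||_1 = 0.0 + 1.2812 + 1.1645 + 2.5583 = 5.004


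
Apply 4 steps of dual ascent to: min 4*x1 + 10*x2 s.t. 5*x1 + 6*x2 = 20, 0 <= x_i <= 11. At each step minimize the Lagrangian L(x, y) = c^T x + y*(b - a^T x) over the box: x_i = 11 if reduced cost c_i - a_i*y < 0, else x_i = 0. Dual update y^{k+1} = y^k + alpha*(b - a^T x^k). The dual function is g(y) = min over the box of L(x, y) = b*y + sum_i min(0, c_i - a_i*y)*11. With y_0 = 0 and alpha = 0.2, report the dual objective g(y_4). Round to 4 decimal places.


Dual ascent for LP: min 4*x1 + 10*x2, 5*x1 + 6*x2 = 20, 0 <= x_i <= 11
Step 1: y^k = 0.0, reduced costs: (4.0, 10.0)
  x^k = (0.0, 0.0), subgradient = b - a^T x = 20.0
  y^{k+1} = 0.0 + 0.2*20.0 = 4.0
Step 2: y^k = 4.0, reduced costs: (-16.0, -14.0)
  x^k = (11.0, 11.0), subgradient = b - a^T x = -101.0
  y^{k+1} = 4.0 + 0.2*-101.0 = -16.2
Step 3: y^k = -16.2, reduced costs: (85.0, 107.2)
  x^k = (0.0, 0.0), subgradient = b - a^T x = 20.0
  y^{k+1} = -16.2 + 0.2*20.0 = -12.2
Step 4: y^k = -12.2, reduced costs: (65.0, 83.2)
  x^k = (0.0, 0.0), subgradient = b - a^T x = 20.0
  y^{k+1} = -12.2 + 0.2*20.0 = -8.2
Dual objective at y_4 = -8.2: reduced costs (45.0, 59.2), box minimizer x = (0.0, 0.0)
g(y_4) = b*y + (c1 - a1*y)*x1 + (c2 - a2*y)*x2 = 20*(-8.2) + 45.0*0.0 + 59.2*0.0 = -164.0 + 0.0 + 0.0 = -164.0


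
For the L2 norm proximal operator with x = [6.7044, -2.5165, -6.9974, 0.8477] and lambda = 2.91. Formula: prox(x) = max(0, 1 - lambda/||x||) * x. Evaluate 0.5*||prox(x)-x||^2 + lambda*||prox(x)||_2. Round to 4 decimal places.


Step 1: Compute ||x||.
||x|| = 10.0481
Step 2: Compute scaling factor.
scale = max(0, 1 - 2.91/10.0481) = 0.7104
Step 3: prox(x) = [4.7628, -1.7877, -4.9709, 0.6022]
||prox(x)|| = 7.1381
Step 4: Proximal objective.
0.5*||prox-x||^2 = 4.2341
lambda*||prox|| = 20.7719
Total = 25.0059


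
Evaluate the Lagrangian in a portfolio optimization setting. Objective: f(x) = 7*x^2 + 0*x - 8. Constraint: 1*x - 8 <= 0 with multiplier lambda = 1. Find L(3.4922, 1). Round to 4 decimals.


Step 1: Evaluate f(x).
f(3.4922) = 7*3.4922^2 + 0*3.4922 - 8 = 77.3682
Step 2: Evaluate g(x).
g(3.4922) = 1*3.4922 - 8 = -4.5078
Step 3: Compute Lagrangian.
L = 77.3682 + 1*-4.5078 = 72.8604


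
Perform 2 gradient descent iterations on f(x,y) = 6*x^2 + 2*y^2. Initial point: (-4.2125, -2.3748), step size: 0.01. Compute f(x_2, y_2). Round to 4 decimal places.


Gradient descent on f(x,y) = 6*x^2 + 2*y^2.
Starting point: (-4.2125, -2.3748), alpha = 0.01
Step 1: grad_x = 2*6*-4.2125 = -50.55, grad_y = 2*2*-2.3748 = -9.4992
  x_1 = -4.2125 - 0.01*-50.55 = -3.707
  y_1 = -2.3748 - 0.01*-9.4992 = -2.2798
Step 2: grad_x = 2*6*-3.707 = -44.484, grad_y = 2*2*-2.2798 = -9.1192
  x_2 = -3.707 - 0.01*-44.484 = -3.2622
  y_2 = -2.2798 - 0.01*-9.1192 = -2.1886
f(-3.2622, -2.1886) = 6*(-3.2622)^2 + 2*(-2.1886)^2 = 73.4302


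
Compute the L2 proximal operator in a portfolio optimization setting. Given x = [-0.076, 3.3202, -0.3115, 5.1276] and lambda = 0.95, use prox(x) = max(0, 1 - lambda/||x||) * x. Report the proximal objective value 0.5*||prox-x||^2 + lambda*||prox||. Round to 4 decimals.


Step 1: Compute ||x||.
||x|| = 6.1171
Step 2: Compute scaling factor.
scale = max(0, 1 - 0.95/6.1171) = 0.8447
Step 3: prox(x) = [-0.0642, 2.8046, -0.2631, 4.3313]
||prox(x)|| = 5.1671
Step 4: Proximal objective.
0.5*||prox-x||^2 = 0.4513
lambda*||prox|| = 4.9087
Total = 5.36


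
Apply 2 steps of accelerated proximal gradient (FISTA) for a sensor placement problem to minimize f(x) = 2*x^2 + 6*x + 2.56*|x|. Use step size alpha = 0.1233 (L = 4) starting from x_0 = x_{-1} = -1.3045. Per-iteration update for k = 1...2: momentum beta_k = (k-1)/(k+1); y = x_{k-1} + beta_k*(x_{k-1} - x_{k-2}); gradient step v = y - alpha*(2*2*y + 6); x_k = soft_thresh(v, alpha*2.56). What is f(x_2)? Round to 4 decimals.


FISTA on f(x) = 2*x^2 + 6*x + 2.56*|x|
L = 4, alpha = 0.1233
Iteration 1: beta = 0.0, y = -1.3045 + 0.0*(-1.3045 + 1.3045) = -1.3045
  grad(y) = 0.782, v = y - alpha*grad = -1.4009
  prox(v) = soft_thresh(-1.4009, 0.3156) = -1.0853
Iteration 2: beta = 0.3333, y = -1.0853 + 0.3333*(-1.0853 + 1.3045) = -1.0122
  grad(y) = 1.9512, v = y - alpha*grad = -1.2528
  prox(v) = soft_thresh(-1.2528, 0.3156) = -0.9371
f(x_2) = 2*(-0.9371)^2 + 6*(-0.9371) + 2.56*|-0.9371| = -1.4673


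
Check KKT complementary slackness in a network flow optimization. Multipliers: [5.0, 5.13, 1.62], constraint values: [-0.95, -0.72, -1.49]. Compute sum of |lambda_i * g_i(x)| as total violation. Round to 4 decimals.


KKT complementary slackness check:
lambda_1 * g_1 = 5.0 * -0.95 = -4.75
lambda_2 * g_2 = 5.13 * -0.72 = -3.6936
lambda_3 * g_3 = 1.62 * -1.49 = -2.4138
Total violation = 4.75 + 3.6936 + 2.4138 = 10.8574


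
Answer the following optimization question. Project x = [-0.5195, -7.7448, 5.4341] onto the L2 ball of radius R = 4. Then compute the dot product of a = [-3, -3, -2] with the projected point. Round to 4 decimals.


Step 1: Compute ||x|| (intermediates to 6 decimals).
||x|| = sqrt((-0.5195)^2 + (-7.7448)^2 + 5.4341^2) = 9.475297
Step 2: Project.
Since ||x|| > R, scale = R/||x|| = 4/9.475297 = 0.42215, proj(x) = scale * x
proj(x) = [-0.219307, -3.269467, 2.294005]
Step 3: Dot product.
a^T * proj(x) = -3*(-0.219307) - 3*(-3.269467) - 2*2.294005 = 5.8783


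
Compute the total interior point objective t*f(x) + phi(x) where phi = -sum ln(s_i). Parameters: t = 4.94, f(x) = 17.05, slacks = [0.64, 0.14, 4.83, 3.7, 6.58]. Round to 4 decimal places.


Step 1: Compute log-barrier.
ln values: [-0.4463, -1.9661, 1.5748, 1.3083, 1.884]
phi = -(-0.4463 - 1.9661 + 1.5748 + 1.3083 + 1.884) = -2.3548
Step 2: Compute augmented objective.
t*f(x) = 4.94*17.05 = 84.227
Total = 84.227 - 2.3548 = 81.8722


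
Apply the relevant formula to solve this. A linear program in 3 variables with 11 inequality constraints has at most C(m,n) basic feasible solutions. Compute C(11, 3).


Each vertex corresponds to some choice of n active constraints out of m, so the number of vertices is at most C(m, n) = m! / (n!(m-n)!).
m = 11, n = 3
Numerator: 11 * 10 * 9
Denominator: 3! = 6
C(11, 3) = 165


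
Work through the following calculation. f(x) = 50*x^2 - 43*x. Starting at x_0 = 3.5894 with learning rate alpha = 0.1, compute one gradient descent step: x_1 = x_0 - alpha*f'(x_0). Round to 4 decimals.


We compute the gradient at x_0 and apply the update.
f'(x) = 100*x - 43
f'(3.5894) = 100*3.5894 - 43 = 315.94
x_1 = 3.5894 - 0.1*315.94 = -28.0046


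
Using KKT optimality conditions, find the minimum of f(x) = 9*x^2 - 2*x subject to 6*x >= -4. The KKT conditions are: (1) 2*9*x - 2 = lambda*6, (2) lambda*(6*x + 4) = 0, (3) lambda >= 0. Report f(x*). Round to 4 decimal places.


Step 1: Try lambda = 0 (constraint inactive).
Stationarity: 2*9*x - 2 = 0
x* = 2/(2*9) = 1/9 = 0.1111 (rounded; the exact value 1/9 is used below)
Check constraint: 6*0.1111 = 0.6666 >= -4 -- satisfied.
Step 2: Compute optimal value.
f(x*) = 9*(1/9)^2 - 2*(1/9) = -0.1111


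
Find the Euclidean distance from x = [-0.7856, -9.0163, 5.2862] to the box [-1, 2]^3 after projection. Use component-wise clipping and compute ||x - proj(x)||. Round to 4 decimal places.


Project each component onto [-1, 2].
clip(-0.7856) = -0.7856, clip(-9.0163) = -1.0, clip(5.2862) = 2.0
Projection = [-0.7856, -1.0, 2.0]
Squared diffs: [0.0, 64.2611, 10.7991]
Distance = sqrt(75.0602) = 8.6637


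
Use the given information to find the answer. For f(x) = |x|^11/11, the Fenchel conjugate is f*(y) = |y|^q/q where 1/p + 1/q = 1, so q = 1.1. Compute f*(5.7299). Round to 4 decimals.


The conjugate exponent q satisfies 1/p + 1/q = 1.
p = 11, so q = 11/(11 - 1) = 1.1
|y|^q = 5.7299^1.1 = 6.8228
f*(5.7299) = 6.8228 / 1.1 = 6.2025


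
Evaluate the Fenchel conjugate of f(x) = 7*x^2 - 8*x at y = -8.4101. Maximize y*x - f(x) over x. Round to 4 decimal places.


f*(y) = sup_x {y*x - a*x^2 - b*x} = sup_x {(y-b)*x - a*x^2}
FOC: (y - b) - 2a*x = 0 => x* = (y - b)/(2a)
x* = (-8.4101 + 8)/(2*7) = -0.0293
f*(-8.4101) = (y-b)^2/(4a) = (-8.4101 + 8)^2/(4*7)
= 0.1682/28 = 0.006


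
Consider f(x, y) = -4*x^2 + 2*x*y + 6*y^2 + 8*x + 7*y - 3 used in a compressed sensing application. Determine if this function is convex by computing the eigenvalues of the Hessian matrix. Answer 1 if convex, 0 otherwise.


The Hessian of f(x,y) = -4*x^2 + 2*x*y + 6*y^2 + 8*x + 7*y - 3 is:
H = [[-8, 2], [2, 12]]
Trace = -8 + 12 = 4
Determinant = -8*12 - (2)^2 = -100
Discriminant = (4)^2 - 4*-100 = 416.0
Eigenvalues: lambda_1 = -8.198, lambda_2 = 12.198
The function is not convex.

0


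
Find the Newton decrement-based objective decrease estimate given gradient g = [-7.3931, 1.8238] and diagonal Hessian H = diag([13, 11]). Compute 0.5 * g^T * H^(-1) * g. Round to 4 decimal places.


Step 1: H is diagonal, so H^(-1) * g = [-0.5687, 0.1658].
Step 2: g^T H^(-1) g = sum_i g_i^2 / H_ii
  = (-7.3931)^2/13 + (1.8238)^2/11
  = 4.2045 + 0.3024 = 4.5068
Step 3: Objective decrease = 0.5 * g^T H^(-1) g = 2.2534


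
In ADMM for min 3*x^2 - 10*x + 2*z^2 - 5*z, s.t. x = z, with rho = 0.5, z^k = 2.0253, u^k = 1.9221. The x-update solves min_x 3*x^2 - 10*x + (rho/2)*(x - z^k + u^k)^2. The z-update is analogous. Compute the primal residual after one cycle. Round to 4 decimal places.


ADMM iteration with rho = 0.5, z^k = 2.0253, u^k = 1.9221
Step 1: x-update.
Minimize 3*x^2 - 10*x + (0.5/2)*(x - 2.0253 + 1.9221)^2
FOC: (2*3 + 0.5)*x = 10 + 0.5*(2.0253 - 1.9221)
x^{k+1} = 1.5464
Step 2: z-update.
Minimize 2*z^2 - 5*z + (0.5/2)*(1.5464 - z + 1.9221)^2
FOC: (2*2 + 0.5)*z = 5 + 0.5*(1.5464 + 1.9221)
z^{k+1} = 1.4965
Step 3: u-update.
u^{k+1} = 1.9221 + 1.5464 - 1.4965 = 1.972
Step 4: Primal residual = |1.5464 - 1.4965| = 0.0499


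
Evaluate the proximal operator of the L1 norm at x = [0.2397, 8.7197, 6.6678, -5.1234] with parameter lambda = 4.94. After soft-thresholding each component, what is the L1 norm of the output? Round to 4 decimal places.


Soft-thresholding with lambda = 4.94:
prox(0.2397) = sign(0.2397)*max(|0.2397| - 4.94, 0) = 0.0
prox(8.7197) = sign(8.7197)*max(|8.7197| - 4.94, 0) = 3.7797
prox(6.6678) = sign(6.6678)*max(|6.6678| - 4.94, 0) = 1.7278
prox(-5.1234) = sign(-5.1234)*max(|-5.1234| - 4.94, 0) = -0.1834
prox(x) = [0.0, 3.7797, 1.7278, -0.1834]
||prox(x)||_1 = 0.0 + 3.7797 + 1.7278 + 0.1834 = 5.6909


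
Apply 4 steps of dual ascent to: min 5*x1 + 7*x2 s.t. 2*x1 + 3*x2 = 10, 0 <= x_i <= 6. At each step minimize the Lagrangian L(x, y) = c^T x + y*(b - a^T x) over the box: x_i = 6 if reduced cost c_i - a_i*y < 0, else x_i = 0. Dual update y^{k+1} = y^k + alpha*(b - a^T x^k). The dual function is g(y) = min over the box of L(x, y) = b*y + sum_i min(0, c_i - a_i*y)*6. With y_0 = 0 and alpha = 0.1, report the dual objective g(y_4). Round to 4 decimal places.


Dual ascent for LP: min 5*x1 + 7*x2, 2*x1 + 3*x2 = 10, 0 <= x_i <= 6
Step 1: y^k = 0.0, reduced costs: (5.0, 7.0)
  x^k = (0.0, 0.0), subgradient = b - a^T x = 10.0
  y^{k+1} = 0.0 + 0.1*10.0 = 1.0
Step 2: y^k = 1.0, reduced costs: (3.0, 4.0)
  x^k = (0.0, 0.0), subgradient = b - a^T x = 10.0
  y^{k+1} = 1.0 + 0.1*10.0 = 2.0
Step 3: y^k = 2.0, reduced costs: (1.0, 1.0)
  x^k = (0.0, 0.0), subgradient = b - a^T x = 10.0
  y^{k+1} = 2.0 + 0.1*10.0 = 3.0
Step 4: y^k = 3.0, reduced costs: (-1.0, -2.0)
  x^k = (6.0, 6.0), subgradient = b - a^T x = -20.0
  y^{k+1} = 3.0 + 0.1*-20.0 = 1.0
Dual objective at y_4 = 1.0: reduced costs (3.0, 4.0), box minimizer x = (0.0, 0.0)
g(y_4) = b*y + (c1 - a1*y)*x1 + (c2 - a2*y)*x2 = 10*1.0 + 3.0*0.0 + 4.0*0.0 = 10.0 + 0.0 + 0.0 = 10.0


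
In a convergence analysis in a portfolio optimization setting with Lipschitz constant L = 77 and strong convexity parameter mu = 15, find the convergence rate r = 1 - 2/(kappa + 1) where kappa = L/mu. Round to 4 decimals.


Step 1: Compute the condition number.
kappa = L/mu = 77/15 = 5.1333
Step 2: Compute the convergence rate.
r = 1 - 2/(kappa + 1) = 1 - 2*mu/(L + mu) = (L - mu)/(L + mu) = 62/92 = 0.6739


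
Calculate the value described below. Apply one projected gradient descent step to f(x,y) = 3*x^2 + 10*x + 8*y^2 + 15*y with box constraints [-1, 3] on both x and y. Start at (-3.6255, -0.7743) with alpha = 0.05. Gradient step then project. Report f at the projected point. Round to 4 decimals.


Step 1: Compute gradient at (-3.6255, -0.7743).
grad_x = 2*3*-3.6255 + 10 = -11.753
grad_y = 2*8*-0.7743 + 15 = 2.6112
Step 2: Gradient step.
x_raw = -3.6255 - 0.05*-11.753 = -3.0379
y_raw = -0.7743 - 0.05*2.6112 = -0.9049
Step 3: Project onto [-1, 3].
x_proj = clip(-3.0379) = -1.0
y_proj = clip(-0.9049) = -0.9049
Step 4: Evaluate f.
f(-1.0, -0.9049) = -14.0227


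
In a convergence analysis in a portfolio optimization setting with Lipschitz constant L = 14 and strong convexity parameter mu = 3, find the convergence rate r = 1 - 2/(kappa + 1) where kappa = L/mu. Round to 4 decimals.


Step 1: Compute the condition number.
kappa = L/mu = 14/3 = 4.6667
Step 2: Compute the convergence rate.
r = 1 - 2/(kappa + 1) = 1 - 2*mu/(L + mu) = (L - mu)/(L + mu) = 11/17 = 0.6471


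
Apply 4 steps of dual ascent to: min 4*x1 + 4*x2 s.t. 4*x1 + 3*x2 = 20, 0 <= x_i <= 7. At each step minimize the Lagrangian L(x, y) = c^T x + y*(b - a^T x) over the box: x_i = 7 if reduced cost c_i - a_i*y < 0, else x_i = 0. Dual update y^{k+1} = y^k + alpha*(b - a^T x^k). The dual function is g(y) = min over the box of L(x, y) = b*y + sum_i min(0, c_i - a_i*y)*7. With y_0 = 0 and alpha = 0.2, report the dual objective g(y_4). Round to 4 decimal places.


Dual ascent for LP: min 4*x1 + 4*x2, 4*x1 + 3*x2 = 20, 0 <= x_i <= 7
Step 1: y^k = 0.0, reduced costs: (4.0, 4.0)
  x^k = (0.0, 0.0), subgradient = b - a^T x = 20.0
  y^{k+1} = 0.0 + 0.2*20.0 = 4.0
Step 2: y^k = 4.0, reduced costs: (-12.0, -8.0)
  x^k = (7.0, 7.0), subgradient = b - a^T x = -29.0
  y^{k+1} = 4.0 + 0.2*-29.0 = -1.8
Step 3: y^k = -1.8, reduced costs: (11.2, 9.4)
  x^k = (0.0, 0.0), subgradient = b - a^T x = 20.0
  y^{k+1} = -1.8 + 0.2*20.0 = 2.2
Step 4: y^k = 2.2, reduced costs: (-4.8, -2.6)
  x^k = (7.0, 7.0), subgradient = b - a^T x = -29.0
  y^{k+1} = 2.2 + 0.2*-29.0 = -3.6
Dual objective at y_4 = -3.6: reduced costs (18.4, 14.8), box minimizer x = (0.0, 0.0)
g(y_4) = b*y + (c1 - a1*y)*x1 + (c2 - a2*y)*x2 = 20*(-3.6) + 18.4*0.0 + 14.8*0.0 = -72.0 + 0.0 + 0.0 = -72.0


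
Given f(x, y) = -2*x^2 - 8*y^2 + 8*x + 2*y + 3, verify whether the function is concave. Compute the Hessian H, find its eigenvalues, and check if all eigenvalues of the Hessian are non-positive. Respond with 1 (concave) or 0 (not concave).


The Hessian of f(x,y) = -2*x^2 - 8*y^2 + 8*x + 2*y + 3 is:
H = [[-4, 0], [0, -16]]
Trace = -4 - 16 = -20
Determinant = -4*-16 - (0)^2 = 64
Discriminant = (-20)^2 - 4*64 = 144.0
Eigenvalues: lambda_1 = -16.0, lambda_2 = -4.0
The function is concave.

1


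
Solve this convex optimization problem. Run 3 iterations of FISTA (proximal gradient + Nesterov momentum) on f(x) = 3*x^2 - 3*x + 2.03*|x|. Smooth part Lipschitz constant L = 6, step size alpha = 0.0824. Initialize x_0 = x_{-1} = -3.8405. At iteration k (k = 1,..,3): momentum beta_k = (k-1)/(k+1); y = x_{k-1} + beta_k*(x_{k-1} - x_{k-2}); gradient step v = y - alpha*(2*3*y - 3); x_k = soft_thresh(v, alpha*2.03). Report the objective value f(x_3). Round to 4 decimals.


FISTA on f(x) = 3*x^2 - 3*x + 2.03*|x|
L = 6, alpha = 0.0824
Iteration 1: beta = 0.0, y = -3.8405 + 0.0*(-3.8405 + 3.8405) = -3.8405
  grad(y) = -26.043, v = y - alpha*grad = -1.6946
  prox(v) = soft_thresh(-1.6946, 0.1673) = -1.5273
Iteration 2: beta = 0.3333, y = -1.5273 + 0.3333*(-1.5273 + 3.8405) = -0.7562
  grad(y) = -7.5373, v = y - alpha*grad = -0.1351
  prox(v) = soft_thresh(-0.1351, 0.1673) = 0.0
Iteration 3: beta = 0.5, y = 0.0 + 0.5*(0.0 + 1.5273) = 0.7636
  grad(y) = 1.5819, v = y - alpha*grad = 0.6333
  prox(v) = soft_thresh(0.6333, 0.1673) = 0.466
f(x_3) = 3*0.466^2 - 3*0.466 + 2.03*|0.466| = 0.1995


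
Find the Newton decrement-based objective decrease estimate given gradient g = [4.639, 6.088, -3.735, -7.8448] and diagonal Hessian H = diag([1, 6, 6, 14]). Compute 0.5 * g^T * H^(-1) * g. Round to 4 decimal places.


Step 1: H is diagonal, so H^(-1) * g = [4.639, 1.0147, -0.6225, -0.5603].
Step 2: g^T H^(-1) g = sum_i g_i^2 / H_ii
  = (4.639)^2/1 + (6.088)^2/6 + (-3.735)^2/6 + (-7.8448)^2/14
  = 21.5203 + 6.1773 + 2.325 + 4.3958 = 34.4184
Step 3: Objective decrease = 0.5 * g^T H^(-1) g = 17.2092


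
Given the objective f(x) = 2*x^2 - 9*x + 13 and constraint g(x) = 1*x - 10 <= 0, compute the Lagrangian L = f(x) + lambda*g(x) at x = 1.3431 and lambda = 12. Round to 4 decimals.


Step 1: Evaluate f(x).
f(1.3431) = 2*1.3431^2 - 9*1.3431 + 13 = 4.5199
Step 2: Evaluate g(x).
g(1.3431) = 1*1.3431 - 10 = -8.6569
Step 3: Compute Lagrangian.
L = 4.5199 + 12*-8.6569 = -99.3629


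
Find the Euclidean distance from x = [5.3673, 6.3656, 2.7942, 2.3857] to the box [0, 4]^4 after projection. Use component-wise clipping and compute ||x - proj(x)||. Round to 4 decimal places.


Project each component onto [0, 4].
clip(5.3673) = 4.0, clip(6.3656) = 4.0, clip(2.7942) = 2.7942, clip(2.3857) = 2.3857
Projection = [4.0, 4.0, 2.7942, 2.3857]
Squared diffs: [1.8695, 5.5961, 0.0, 0.0]
Distance = sqrt(7.4656) = 2.7323


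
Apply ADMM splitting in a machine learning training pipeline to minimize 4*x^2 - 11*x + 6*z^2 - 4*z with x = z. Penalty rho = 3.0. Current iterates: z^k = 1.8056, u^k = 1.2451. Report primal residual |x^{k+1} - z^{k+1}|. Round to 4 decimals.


ADMM iteration with rho = 3.0, z^k = 1.8056, u^k = 1.2451
Step 1: x-update.
Minimize 4*x^2 - 11*x + (3.0/2)*(x - 1.8056 + 1.2451)^2
FOC: (2*4 + 3.0)*x = 11 + 3.0*(1.8056 - 1.2451)
x^{k+1} = 1.1529
Step 2: z-update.
Minimize 6*z^2 - 4*z + (3.0/2)*(1.1529 - z + 1.2451)^2
FOC: (2*6 + 3.0)*z = 4 + 3.0*(1.1529 + 1.2451)
z^{k+1} = 0.7463
Step 3: u-update.
u^{k+1} = 1.2451 + 1.1529 - 0.7463 = 1.6517
Step 4: Primal residual = |1.1529 - 0.7463| = 0.4066


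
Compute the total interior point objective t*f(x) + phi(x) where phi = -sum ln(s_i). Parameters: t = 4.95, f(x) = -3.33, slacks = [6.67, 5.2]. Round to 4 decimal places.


Step 1: Compute log-barrier.
ln values: [1.8976, 1.6487]
phi = -(1.8976 + 1.6487) = -3.5463
Step 2: Compute augmented objective.
t*f(x) = 4.95*-3.33 = -16.4835
Total = -16.4835 - 3.5463 = -20.0298


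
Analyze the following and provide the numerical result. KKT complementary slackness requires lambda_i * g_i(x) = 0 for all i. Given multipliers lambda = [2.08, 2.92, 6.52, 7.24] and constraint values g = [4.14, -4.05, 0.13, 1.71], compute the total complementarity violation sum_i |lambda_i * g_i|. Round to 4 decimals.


KKT complementary slackness check:
lambda_1 * g_1 = 2.08 * 4.14 = 8.6112
lambda_2 * g_2 = 2.92 * -4.05 = -11.826
lambda_3 * g_3 = 6.52 * 0.13 = 0.8476
lambda_4 * g_4 = 7.24 * 1.71 = 12.3804
Total violation = 8.6112 + 11.826 + 0.8476 + 12.3804 = 33.6652


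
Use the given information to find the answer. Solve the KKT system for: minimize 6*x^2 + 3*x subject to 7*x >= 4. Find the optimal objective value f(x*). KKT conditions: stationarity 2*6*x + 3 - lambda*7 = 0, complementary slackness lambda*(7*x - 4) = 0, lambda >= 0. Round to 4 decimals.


Step 1: Try lambda = 0 (constraint inactive).
x_unc = -3/(2*6) = -0.25
Check: 7*-0.25 = -1.75 < 4 -- violated!
Step 2: Constraint must be active: 7*x = 4
x* = 4/7 = 0.5714 (rounded; the exact value 4/7 is used below)
lambda = (2*6*(4/7) + 3)/7 = 1.4082
Step 3: Compute optimal value.
f(x*) = 6*(4/7)^2 + 3*(4/7) = 3.6735


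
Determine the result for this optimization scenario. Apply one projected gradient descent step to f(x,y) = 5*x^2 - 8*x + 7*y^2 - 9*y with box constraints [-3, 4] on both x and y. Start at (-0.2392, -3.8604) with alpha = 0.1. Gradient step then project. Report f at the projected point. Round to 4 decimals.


Step 1: Compute gradient at (-0.2392, -3.8604).
grad_x = 2*5*-0.2392 - 8 = -10.392
grad_y = 2*7*-3.8604 - 9 = -63.0456
Step 2: Gradient step.
x_raw = -0.2392 - 0.1*-10.392 = 0.8
y_raw = -3.8604 - 0.1*-63.0456 = 2.4442
Step 3: Project onto [-3, 4].
x_proj = clip(0.8) = 0.8
y_proj = clip(2.4442) = 2.4442
Step 4: Evaluate f.
f(0.8, 2.4442) = 16.62


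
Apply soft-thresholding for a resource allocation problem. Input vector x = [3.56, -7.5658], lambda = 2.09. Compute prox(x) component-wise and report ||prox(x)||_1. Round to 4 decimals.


Soft-thresholding with lambda = 2.09:
prox(3.56) = sign(3.56)*max(|3.56| - 2.09, 0) = 1.47
prox(-7.5658) = sign(-7.5658)*max(|-7.5658| - 2.09, 0) = -5.4758
prox(x) = [1.47, -5.4758]
||prox(x)||_1 = 1.47 + 5.4758 = 6.9458


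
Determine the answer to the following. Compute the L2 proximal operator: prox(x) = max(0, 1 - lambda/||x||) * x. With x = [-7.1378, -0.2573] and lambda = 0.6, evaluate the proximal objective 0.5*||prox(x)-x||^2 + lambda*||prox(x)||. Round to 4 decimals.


Step 1: Compute ||x||.
||x|| = 7.1424
Step 2: Compute scaling factor.
scale = max(0, 1 - 0.6/7.1424) = 0.916
Step 3: prox(x) = [-6.5382, -0.2357]
||prox(x)|| = 6.5424
Step 4: Proximal objective.
0.5*||prox-x||^2 = 0.18
lambda*||prox|| = 3.9254
Total = 4.1055


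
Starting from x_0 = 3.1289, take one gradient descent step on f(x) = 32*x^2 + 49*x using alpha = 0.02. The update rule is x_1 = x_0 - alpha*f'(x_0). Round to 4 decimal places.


We compute the gradient at x_0 and apply the update.
f'(x) = 64*x + 49
f'(3.1289) = 64*3.1289 + 49 = 249.2496
x_1 = 3.1289 - 0.02*249.2496 = -1.8561


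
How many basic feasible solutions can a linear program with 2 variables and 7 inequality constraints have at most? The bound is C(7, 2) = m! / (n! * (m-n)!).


Each vertex corresponds to some choice of n active constraints out of m, so the number of vertices is at most C(m, n) = m! / (n!(m-n)!).
m = 7, n = 2
Numerator: 7 * 6
Denominator: 2! = 2
C(7, 2) = 21


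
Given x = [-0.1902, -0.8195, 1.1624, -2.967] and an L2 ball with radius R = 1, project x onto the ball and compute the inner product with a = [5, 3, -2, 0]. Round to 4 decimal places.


Step 1: Compute ||x|| (intermediates to 6 decimals).
||x|| = sqrt((-0.1902)^2 + (-0.8195)^2 + 1.1624^2 + (-2.967)^2) = 3.295758
Step 2: Project.
Since ||x|| > R, scale = R/||x|| = 1/3.295758 = 0.30342, proj(x) = scale * x
proj(x) = [-0.05771, -0.248653, 0.352695, -0.900247]
Step 3: Dot product.
a^T * proj(x) = 5*(-0.05771) + 3*(-0.248653) - 2*0.352695 + 0*(-0.900247) = -1.7399


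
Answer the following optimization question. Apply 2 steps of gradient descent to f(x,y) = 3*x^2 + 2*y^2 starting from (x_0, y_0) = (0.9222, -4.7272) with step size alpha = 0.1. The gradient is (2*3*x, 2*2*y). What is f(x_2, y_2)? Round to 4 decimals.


Gradient descent on f(x,y) = 3*x^2 + 2*y^2.
Starting point: (0.9222, -4.7272), alpha = 0.1
Step 1: grad_x = 2*3*0.9222 = 5.5332, grad_y = 2*2*-4.7272 = -18.9088
  x_1 = 0.9222 - 0.1*5.5332 = 0.3689
  y_1 = -4.7272 - 0.1*-18.9088 = -2.8363
Step 2: grad_x = 2*3*0.3689 = 2.2133, grad_y = 2*2*-2.8363 = -11.3453
  x_2 = 0.3689 - 0.1*2.2133 = 0.1476
  y_2 = -2.8363 - 0.1*-11.3453 = -1.7018
f(0.1476, -1.7018) = 3*0.1476^2 + 2*(-1.7018)^2 = 5.8575


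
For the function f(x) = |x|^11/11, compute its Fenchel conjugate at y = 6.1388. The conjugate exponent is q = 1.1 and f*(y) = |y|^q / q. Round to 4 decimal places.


The conjugate exponent q satisfies 1/p + 1/q = 1.
p = 11, so q = 11/(11 - 1) = 1.1
|y|^q = 6.1388^1.1 = 7.3602
f*(6.1388) = 7.3602 / 1.1 = 6.6911


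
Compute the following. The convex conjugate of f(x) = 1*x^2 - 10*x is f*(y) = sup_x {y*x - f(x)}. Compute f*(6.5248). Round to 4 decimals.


f*(y) = sup_x {y*x - a*x^2 - b*x} = sup_x {(y-b)*x - a*x^2}
FOC: (y - b) - 2a*x = 0 => x* = (y - b)/(2a)
x* = (6.5248 + 10)/(2*1) = 8.2624
f*(6.5248) = (y-b)^2/(4a) = (6.5248 + 10)^2/(4*1)
= 273.069/4 = 68.2673


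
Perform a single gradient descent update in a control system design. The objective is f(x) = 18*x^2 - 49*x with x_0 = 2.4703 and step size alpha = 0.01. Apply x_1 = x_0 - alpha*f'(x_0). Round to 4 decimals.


We compute the gradient at x_0 and apply the update.
f'(x) = 36*x - 49
f'(2.4703) = 36*2.4703 - 49 = 39.9308
x_1 = 2.4703 - 0.01*39.9308 = 2.071


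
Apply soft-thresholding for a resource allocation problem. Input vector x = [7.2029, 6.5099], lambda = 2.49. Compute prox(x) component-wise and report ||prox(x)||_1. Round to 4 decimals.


Soft-thresholding with lambda = 2.49:
prox(7.2029) = sign(7.2029)*max(|7.2029| - 2.49, 0) = 4.7129
prox(6.5099) = sign(6.5099)*max(|6.5099| - 2.49, 0) = 4.0199
prox(x) = [4.7129, 4.0199]
||prox(x)||_1 = 4.7129 + 4.0199 = 8.7328


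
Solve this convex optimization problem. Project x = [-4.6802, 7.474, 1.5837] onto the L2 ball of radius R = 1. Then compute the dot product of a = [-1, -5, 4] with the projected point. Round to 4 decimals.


Step 1: Compute ||x|| (intermediates to 6 decimals).
||x|| = sqrt((-4.6802)^2 + 7.474^2 + 1.5837^2) = 8.959523
Step 2: Project.
Since ||x|| > R, scale = R/||x|| = 1/8.959523 = 0.111613, proj(x) = scale * x
proj(x) = [-0.522371, 0.834196, 0.176762]
Step 3: Dot product.
a^T * proj(x) = -1*(-0.522371) - 5*0.834196 + 4*0.176762 = -2.9416


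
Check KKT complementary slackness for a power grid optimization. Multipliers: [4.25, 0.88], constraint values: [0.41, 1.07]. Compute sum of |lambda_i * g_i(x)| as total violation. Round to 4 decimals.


KKT complementary slackness check:
lambda_1 * g_1 = 4.25 * 0.41 = 1.7425
lambda_2 * g_2 = 0.88 * 1.07 = 0.9416
Total violation = 1.7425 + 0.9416 = 2.6841


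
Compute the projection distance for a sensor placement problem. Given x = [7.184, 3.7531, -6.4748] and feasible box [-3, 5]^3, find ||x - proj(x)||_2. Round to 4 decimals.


Project each component onto [-3, 5].
clip(7.184) = 5.0, clip(3.7531) = 3.7531, clip(-6.4748) = -3.0
Projection = [5.0, 3.7531, -3.0]
Squared diffs: [4.7699, 0.0, 12.0742]
Distance = sqrt(16.8441) = 4.1042


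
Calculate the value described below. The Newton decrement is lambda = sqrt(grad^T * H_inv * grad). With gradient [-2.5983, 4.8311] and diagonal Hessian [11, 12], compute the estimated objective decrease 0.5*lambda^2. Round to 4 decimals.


Step 1: H is diagonal, so H^(-1) * g = [-0.2362, 0.4026].
Step 2: g^T H^(-1) g = sum_i g_i^2 / H_ii
  = (-2.5983)^2/11 + (4.8311)^2/12
  = 0.6137 + 1.945 = 2.5587
Step 3: Objective decrease = 0.5 * g^T H^(-1) g = 1.2794


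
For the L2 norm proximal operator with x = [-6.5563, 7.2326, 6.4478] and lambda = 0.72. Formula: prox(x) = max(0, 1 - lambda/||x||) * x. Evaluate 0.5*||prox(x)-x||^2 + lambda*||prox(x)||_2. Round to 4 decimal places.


Step 1: Compute ||x||.
||x|| = 11.6991
Step 2: Compute scaling factor.
scale = max(0, 1 - 0.72/11.6991) = 0.9385
Step 3: prox(x) = [-6.1528, 6.7875, 6.051]
||prox(x)|| = 10.9791
Step 4: Proximal objective.
0.5*||prox-x||^2 = 0.2592
lambda*||prox|| = 7.905
Total = 8.1642


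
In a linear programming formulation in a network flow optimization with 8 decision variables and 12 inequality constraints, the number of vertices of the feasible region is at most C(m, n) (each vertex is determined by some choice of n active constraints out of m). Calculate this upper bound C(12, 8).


Each vertex corresponds to some choice of n active constraints out of m, so the number of vertices is at most C(m, n) = m! / (n!(m-n)!).
m = 12, n = 8
Numerator: 12 * 11 * 10 * 9 * 8 * 7 * 6 * 5
Denominator: 8! = 40320
C(12, 8) = 495


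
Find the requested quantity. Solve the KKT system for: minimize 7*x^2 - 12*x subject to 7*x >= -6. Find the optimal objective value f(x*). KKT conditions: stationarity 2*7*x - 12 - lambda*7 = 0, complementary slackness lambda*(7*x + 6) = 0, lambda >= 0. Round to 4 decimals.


Step 1: Try lambda = 0 (constraint inactive).
Stationarity: 2*7*x - 12 = 0
x* = 12/(2*7) = 6/7 = 0.8571 (rounded; the exact value 6/7 is used below)
Check constraint: 7*0.8571 = 5.9997 >= -6 -- satisfied.
Step 2: Compute optimal value.
f(x*) = 7*(6/7)^2 - 12*(6/7) = -5.1429


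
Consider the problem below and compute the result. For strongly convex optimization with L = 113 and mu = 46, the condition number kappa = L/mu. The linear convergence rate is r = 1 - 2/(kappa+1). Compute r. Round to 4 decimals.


Step 1: Compute the condition number.
kappa = L/mu = 113/46 = 2.4565
Step 2: Compute the convergence rate.
r = 1 - 2/(kappa + 1) = 1 - 2*mu/(L + mu) = (L - mu)/(L + mu) = 67/159 = 0.4214


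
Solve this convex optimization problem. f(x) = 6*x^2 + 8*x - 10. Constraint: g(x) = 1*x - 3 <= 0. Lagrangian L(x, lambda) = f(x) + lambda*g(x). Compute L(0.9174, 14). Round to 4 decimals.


Step 1: Evaluate f(x).
f(0.9174) = 6*0.9174^2 + 8*0.9174 - 10 = 2.3889
Step 2: Evaluate g(x).
g(0.9174) = 1*0.9174 - 3 = -2.0826
Step 3: Compute Lagrangian.
L = 2.3889 + 14*-2.0826 = -26.7675


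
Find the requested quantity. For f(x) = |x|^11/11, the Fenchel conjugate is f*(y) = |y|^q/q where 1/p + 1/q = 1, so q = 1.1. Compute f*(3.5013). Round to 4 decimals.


The conjugate exponent q satisfies 1/p + 1/q = 1.
p = 11, so q = 11/(11 - 1) = 1.1
|y|^q = 3.5013^1.1 = 3.9687
f*(3.5013) = 3.9687 / 1.1 = 3.6079


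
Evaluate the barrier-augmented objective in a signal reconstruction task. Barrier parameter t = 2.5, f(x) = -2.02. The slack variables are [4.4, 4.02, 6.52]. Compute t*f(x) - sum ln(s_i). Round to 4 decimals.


Step 1: Compute log-barrier.
ln values: [1.4816, 1.3913, 1.8749]
phi = -(1.4816 + 1.3913 + 1.8749) = -4.7478
Step 2: Compute augmented objective.
t*f(x) = 2.5*-2.02 = -5.05
Total = -5.05 - 4.7478 = -9.7978


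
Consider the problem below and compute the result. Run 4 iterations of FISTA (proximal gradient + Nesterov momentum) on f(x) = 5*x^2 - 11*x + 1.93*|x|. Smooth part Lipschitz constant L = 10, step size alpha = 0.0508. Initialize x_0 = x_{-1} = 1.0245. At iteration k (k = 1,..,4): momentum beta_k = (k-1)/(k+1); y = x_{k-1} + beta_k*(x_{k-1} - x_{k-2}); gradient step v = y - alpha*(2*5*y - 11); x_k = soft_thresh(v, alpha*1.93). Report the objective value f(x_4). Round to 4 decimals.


FISTA on f(x) = 5*x^2 - 11*x + 1.93*|x|
L = 10, alpha = 0.0508
Iteration 1: beta = 0.0, y = 1.0245 + 0.0*(1.0245 - 1.0245) = 1.0245
  grad(y) = -0.755, v = y - alpha*grad = 1.0629
  prox(v) = soft_thresh(1.0629, 0.098) = 0.9648
Iteration 2: beta = 0.3333, y = 0.9648 + 0.3333*(0.9648 - 1.0245) = 0.9449
  grad(y) = -1.5509, v = y - alpha*grad = 1.0237
  prox(v) = soft_thresh(1.0237, 0.098) = 0.9257
Iteration 3: beta = 0.5, y = 0.9257 + 0.5*(0.9257 - 0.9648) = 0.9061
  grad(y) = -1.9392, v = y - alpha*grad = 1.0046
  prox(v) = soft_thresh(1.0046, 0.098) = 0.9065
Iteration 4: beta = 0.6, y = 0.9065 + 0.6*(0.9065 - 0.9257) = 0.8951
  grad(y) = -2.0492, v = y - alpha*grad = 0.9992
  prox(v) = soft_thresh(0.9992, 0.098) = 0.9011
f(x_4) = 5*0.9011^2 - 11*0.9011 + 1.93*|0.9011| = -4.1131


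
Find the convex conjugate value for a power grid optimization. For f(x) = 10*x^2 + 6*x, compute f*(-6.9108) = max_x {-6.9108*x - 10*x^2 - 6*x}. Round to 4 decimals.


f*(y) = sup_x {y*x - a*x^2 - b*x} = sup_x {(y-b)*x - a*x^2}
FOC: (y - b) - 2a*x = 0 => x* = (y - b)/(2a)
x* = (-6.9108 - 6)/(2*10) = -0.6455
f*(-6.9108) = (y-b)^2/(4a) = (-6.9108 - 6)^2/(4*10)
= 166.6888/40 = 4.1672


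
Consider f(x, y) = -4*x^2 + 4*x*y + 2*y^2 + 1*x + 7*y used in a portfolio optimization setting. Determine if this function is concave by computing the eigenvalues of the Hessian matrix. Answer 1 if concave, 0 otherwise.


The Hessian of f(x,y) = -4*x^2 + 4*x*y + 2*y^2 + 1*x + 7*y is:
H = [[-8, 4], [4, 4]]
Trace = -8 + 4 = -4
Determinant = -8*4 - (4)^2 = -48
Discriminant = (-4)^2 - 4*-48 = 208.0
Eigenvalues: lambda_1 = -9.2111, lambda_2 = 5.2111
The function is not concave.

0


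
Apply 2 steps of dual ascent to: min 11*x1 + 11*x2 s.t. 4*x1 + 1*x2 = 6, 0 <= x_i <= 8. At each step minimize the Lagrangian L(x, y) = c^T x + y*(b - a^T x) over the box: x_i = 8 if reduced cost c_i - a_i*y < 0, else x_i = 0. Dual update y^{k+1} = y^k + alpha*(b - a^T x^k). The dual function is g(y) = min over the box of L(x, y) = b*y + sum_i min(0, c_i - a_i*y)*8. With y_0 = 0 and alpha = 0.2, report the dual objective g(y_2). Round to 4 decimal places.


Dual ascent for LP: min 11*x1 + 11*x2, 4*x1 + 1*x2 = 6, 0 <= x_i <= 8
Step 1: y^k = 0.0, reduced costs: (11.0, 11.0)
  x^k = (0.0, 0.0), subgradient = b - a^T x = 6.0
  y^{k+1} = 0.0 + 0.2*6.0 = 1.2
Step 2: y^k = 1.2, reduced costs: (6.2, 9.8)
  x^k = (0.0, 0.0), subgradient = b - a^T x = 6.0
  y^{k+1} = 1.2 + 0.2*6.0 = 2.4
Dual objective at y_2 = 2.4: reduced costs (1.4, 8.6), box minimizer x = (0.0, 0.0)
g(y_2) = b*y + (c1 - a1*y)*x1 + (c2 - a2*y)*x2 = 6*2.4 + 1.4*0.0 + 8.6*0.0 = 14.4 + 0.0 + 0.0 = 14.4


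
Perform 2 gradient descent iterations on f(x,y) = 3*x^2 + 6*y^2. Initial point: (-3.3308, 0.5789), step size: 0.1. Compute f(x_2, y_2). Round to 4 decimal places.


Gradient descent on f(x,y) = 3*x^2 + 6*y^2.
Starting point: (-3.3308, 0.5789), alpha = 0.1
Step 1: grad_x = 2*3*-3.3308 = -19.9848, grad_y = 2*6*0.5789 = 6.9468
  x_1 = -3.3308 - 0.1*-19.9848 = -1.3323
  y_1 = 0.5789 - 0.1*6.9468 = -0.1158
Step 2: grad_x = 2*3*-1.3323 = -7.9939, grad_y = 2*6*-0.1158 = -1.3894
  x_2 = -1.3323 - 0.1*-7.9939 = -0.5329
  y_2 = -0.1158 - 0.1*-1.3894 = 0.0232
f(-0.5329, 0.0232) = 3*(-0.5329)^2 + 6*0.0232^2 = 0.8553


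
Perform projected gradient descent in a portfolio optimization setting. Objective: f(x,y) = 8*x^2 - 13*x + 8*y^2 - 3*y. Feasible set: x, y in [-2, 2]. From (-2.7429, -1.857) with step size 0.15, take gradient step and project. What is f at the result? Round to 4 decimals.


Step 1: Compute gradient at (-2.7429, -1.857).
grad_x = 2*8*-2.7429 - 13 = -56.8864
grad_y = 2*8*-1.857 - 3 = -32.712
Step 2: Gradient step.
x_raw = -2.7429 - 0.15*-56.8864 = 5.7901
y_raw = -1.857 - 0.15*-32.712 = 3.0498
Step 3: Project onto [-2, 2].
x_proj = clip(5.7901) = 2.0
y_proj = clip(3.0498) = 2.0
Step 4: Evaluate f.
f(2.0, 2.0) = 32.0


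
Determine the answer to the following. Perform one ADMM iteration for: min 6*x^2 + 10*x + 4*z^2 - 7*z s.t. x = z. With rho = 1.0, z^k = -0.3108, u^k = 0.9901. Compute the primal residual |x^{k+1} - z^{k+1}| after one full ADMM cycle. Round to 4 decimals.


ADMM iteration with rho = 1.0, z^k = -0.3108, u^k = 0.9901
Step 1: x-update.
Minimize 6*x^2 + 10*x + (1.0/2)*(x + 0.3108 + 0.9901)^2
FOC: (2*6 + 1.0)*x = -10 + 1.0*(-0.3108 - 0.9901)
x^{k+1} = -0.8693
Step 2: z-update.
Minimize 4*z^2 - 7*z + (1.0/2)*(-0.8693 - z + 0.9901)^2
FOC: (2*4 + 1.0)*z = 7 + 1.0*(-0.8693 + 0.9901)
z^{k+1} = 0.7912
Step 3: u-update.
u^{k+1} = 0.9901 - 0.8693 - 0.7912 = -0.6704
Step 4: Primal residual = |-0.8693 - 0.7912| = 1.6605
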